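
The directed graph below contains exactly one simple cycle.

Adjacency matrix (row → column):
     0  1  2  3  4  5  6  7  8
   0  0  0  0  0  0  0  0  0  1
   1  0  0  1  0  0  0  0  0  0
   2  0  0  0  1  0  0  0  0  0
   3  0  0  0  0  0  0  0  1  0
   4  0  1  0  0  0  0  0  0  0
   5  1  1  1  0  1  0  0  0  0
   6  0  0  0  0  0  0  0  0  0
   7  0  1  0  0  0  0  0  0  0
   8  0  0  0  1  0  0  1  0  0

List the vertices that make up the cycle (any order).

DFS with gray/black marking from 2:
2 gray
  3 gray
    7 gray
      1 gray
        1→2: 2 is gray → back edge
Back edge closes the cycle 2 → 3 → 7 → 1 → 2; its vertices are {1, 2, 3, 7}.

1, 2, 3, 7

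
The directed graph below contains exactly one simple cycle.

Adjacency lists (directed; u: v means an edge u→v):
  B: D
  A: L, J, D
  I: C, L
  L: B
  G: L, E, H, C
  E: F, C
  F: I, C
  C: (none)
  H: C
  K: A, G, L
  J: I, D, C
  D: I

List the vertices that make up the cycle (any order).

DFS with gray/black marking from L:
L gray
  B gray
    D gray
      I gray
        C gray
        C black
        I→L: L is gray → back edge
Back edge closes the cycle L → B → D → I → L; its vertices are {B, D, I, L}.

B, D, I, L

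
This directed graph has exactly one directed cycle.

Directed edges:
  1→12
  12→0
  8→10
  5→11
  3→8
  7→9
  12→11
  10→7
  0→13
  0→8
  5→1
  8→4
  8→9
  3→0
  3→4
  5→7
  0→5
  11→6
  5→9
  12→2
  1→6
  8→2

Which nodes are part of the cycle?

DFS with gray/black marking from 0:
0 gray
  13 gray
  13 black
  5 gray
    9 gray
    9 black
    11 gray
      6 gray
      6 black
    11 black
    1 gray
      1→6: 6 black — skip
      12 gray
        12→11: 11 black — skip
        12→0: 0 is gray → back edge
Back edge closes the cycle 0 → 5 → 1 → 12 → 0; its vertices are {0, 1, 5, 12}.

0, 1, 5, 12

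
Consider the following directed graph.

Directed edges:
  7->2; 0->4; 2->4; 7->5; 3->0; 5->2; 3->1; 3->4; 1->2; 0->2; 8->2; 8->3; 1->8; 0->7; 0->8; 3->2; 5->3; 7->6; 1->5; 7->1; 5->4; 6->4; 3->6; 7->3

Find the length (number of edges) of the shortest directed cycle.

3

For each vertex v, BFS finds the shortest path from v back to v.
The shortest such closed walk is 0 → 8 → 3 → 0, length 3.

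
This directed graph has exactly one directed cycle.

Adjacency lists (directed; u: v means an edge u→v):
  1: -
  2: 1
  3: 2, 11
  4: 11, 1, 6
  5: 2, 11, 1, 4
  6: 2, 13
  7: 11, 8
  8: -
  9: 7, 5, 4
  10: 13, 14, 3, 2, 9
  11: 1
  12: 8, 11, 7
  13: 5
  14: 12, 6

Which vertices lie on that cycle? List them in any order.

4, 5, 6, 13

DFS with gray/black marking from 13:
13 gray
  5 gray
    2 gray
      1 gray
      1 black
    2 black
    11 gray
      11→1: 1 black — skip
    11 black
    5→1: 1 black — skip
    4 gray
      4→11: 11 black — skip
      4→1: 1 black — skip
      6 gray
        6→2: 2 black — skip
        6→13: 13 is gray → back edge
Back edge closes the cycle 13 → 5 → 4 → 6 → 13; its vertices are {4, 5, 6, 13}.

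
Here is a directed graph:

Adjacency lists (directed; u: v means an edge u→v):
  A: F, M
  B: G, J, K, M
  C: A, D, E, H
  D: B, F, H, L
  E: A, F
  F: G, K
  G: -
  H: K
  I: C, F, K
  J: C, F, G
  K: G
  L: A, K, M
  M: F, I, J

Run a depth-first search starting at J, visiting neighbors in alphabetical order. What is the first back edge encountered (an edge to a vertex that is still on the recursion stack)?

I->C

DFS from J (visiting neighbors in alphabetical order); mark gray on enter, black on exit:
J gray
  C gray
    A gray
      F gray
        G gray
        G black
        K gray
          K→G: G black — skip
        K black
      F black
      M gray
        M→F: F black — skip
        I gray
          I→C: C is gray → back edge
First back edge: I → C.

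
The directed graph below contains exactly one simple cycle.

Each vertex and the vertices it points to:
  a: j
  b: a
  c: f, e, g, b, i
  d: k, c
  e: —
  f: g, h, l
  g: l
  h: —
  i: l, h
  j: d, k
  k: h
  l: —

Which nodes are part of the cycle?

a, b, c, d, j

DFS with gray/black marking from a:
a gray
  j gray
    d gray
      k gray
        h gray
        h black
      k black
      c gray
        f gray
          g gray
            l gray
            l black
          g black
          f→h: h black — skip
          f→l: l black — skip
        f black
        e gray
        e black
        c→g: g black — skip
        b gray
          b→a: a is gray → back edge
Back edge closes the cycle a → j → d → c → b → a; its vertices are {a, b, c, d, j}.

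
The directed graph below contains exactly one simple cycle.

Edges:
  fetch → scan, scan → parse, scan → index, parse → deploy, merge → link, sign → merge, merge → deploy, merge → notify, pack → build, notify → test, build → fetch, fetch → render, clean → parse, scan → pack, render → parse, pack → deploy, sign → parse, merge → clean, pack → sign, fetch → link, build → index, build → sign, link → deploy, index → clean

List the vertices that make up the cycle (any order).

pack, scan, build, fetch

DFS with gray/black marking from pack:
pack gray
  sign gray
    parse gray
      deploy gray
      deploy black
    parse black
    merge gray
      clean gray
        clean→parse: parse black — skip
      clean black
      merge→deploy: deploy black — skip
      link gray
        link→deploy: deploy black — skip
      link black
      notify gray
        test gray
        test black
      notify black
    merge black
  sign black
  pack→deploy: deploy black — skip
  build gray
    index gray
      index→clean: clean black — skip
    index black
    build→sign: sign black — skip
    fetch gray
      fetch→link: link black — skip
      render gray
        render→parse: parse black — skip
      render black
      scan gray
        scan→index: index black — skip
        scan→parse: parse black — skip
        scan→pack: pack is gray → back edge
Back edge closes the cycle pack → build → fetch → scan → pack; its vertices are {pack, scan, build, fetch}.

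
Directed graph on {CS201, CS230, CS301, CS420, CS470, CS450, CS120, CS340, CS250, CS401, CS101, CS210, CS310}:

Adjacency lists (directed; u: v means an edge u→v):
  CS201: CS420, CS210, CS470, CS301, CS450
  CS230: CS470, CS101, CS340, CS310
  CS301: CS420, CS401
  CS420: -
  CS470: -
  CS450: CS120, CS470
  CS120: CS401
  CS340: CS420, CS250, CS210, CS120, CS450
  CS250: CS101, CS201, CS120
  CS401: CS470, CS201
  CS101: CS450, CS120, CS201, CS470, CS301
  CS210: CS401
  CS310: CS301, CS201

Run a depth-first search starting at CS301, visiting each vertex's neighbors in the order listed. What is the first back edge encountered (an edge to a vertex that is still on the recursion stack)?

CS210→CS401

DFS from CS301 (visiting each vertex's neighbors in the order listed); mark gray on enter, black on exit:
CS301 gray
  CS420 gray
  CS420 black
  CS401 gray
    CS470 gray
    CS470 black
    CS201 gray
      CS201→CS420: CS420 black — skip
      CS210 gray
        CS210→CS401: CS401 is gray → back edge
First back edge: CS210 → CS401.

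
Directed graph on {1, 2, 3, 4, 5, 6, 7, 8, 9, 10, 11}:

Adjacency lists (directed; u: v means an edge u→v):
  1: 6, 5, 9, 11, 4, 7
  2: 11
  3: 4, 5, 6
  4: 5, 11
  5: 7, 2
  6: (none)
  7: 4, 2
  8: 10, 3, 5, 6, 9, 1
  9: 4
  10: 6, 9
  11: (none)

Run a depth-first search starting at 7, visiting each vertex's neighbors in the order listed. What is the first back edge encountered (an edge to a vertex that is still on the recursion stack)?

5->7

DFS from 7 (visiting each vertex's neighbors in the order listed); mark gray on enter, black on exit:
7 gray
  4 gray
    5 gray
      5→7: 7 is gray → back edge
First back edge: 5 → 7.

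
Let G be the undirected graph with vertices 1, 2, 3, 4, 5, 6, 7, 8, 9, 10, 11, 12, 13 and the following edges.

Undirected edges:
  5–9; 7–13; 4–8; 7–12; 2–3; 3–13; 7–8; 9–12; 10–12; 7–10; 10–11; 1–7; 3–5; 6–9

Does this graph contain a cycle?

Yes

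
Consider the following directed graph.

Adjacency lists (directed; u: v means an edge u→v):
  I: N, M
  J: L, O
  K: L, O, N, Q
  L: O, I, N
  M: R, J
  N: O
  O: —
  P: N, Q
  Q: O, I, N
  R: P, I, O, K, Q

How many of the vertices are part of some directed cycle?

A vertex is on a directed cycle iff it belongs to a strongly connected component of size ≥ 2 (or has a self-loop).
The vertices on cycles are {I, J, K, L, M, P, Q, R} — 8 in total.

8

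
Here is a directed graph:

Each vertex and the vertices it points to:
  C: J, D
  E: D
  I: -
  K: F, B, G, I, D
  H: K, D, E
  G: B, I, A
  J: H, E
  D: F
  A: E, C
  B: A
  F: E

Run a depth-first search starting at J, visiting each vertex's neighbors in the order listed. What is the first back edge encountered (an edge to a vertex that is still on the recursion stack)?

D->F

DFS from J (visiting each vertex's neighbors in the order listed); mark gray on enter, black on exit:
J gray
  H gray
    K gray
      F gray
        E gray
          D gray
            D→F: F is gray → back edge
First back edge: D → F.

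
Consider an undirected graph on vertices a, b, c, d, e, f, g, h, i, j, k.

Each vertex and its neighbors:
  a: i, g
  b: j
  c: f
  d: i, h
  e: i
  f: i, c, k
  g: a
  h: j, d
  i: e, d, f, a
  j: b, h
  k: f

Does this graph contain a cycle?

No

DFS, tracking each vertex's parent; an edge to a visited non-parent vertex closes a cycle.
Start from a:
visit a (parent –)
  visit i (parent a)
    visit e (parent i)
      e–i: parent, skip
    visit d (parent i)
      d–i: parent, skip
      visit h (parent d)
        visit j (parent h)
          visit b (parent j)
            b–j: parent, skip
          j–h: parent, skip
        h–d: parent, skip
    visit f (parent i)
      f–i: parent, skip
      visit c (parent f)
        c–f: parent, skip
      visit k (parent f)
        k–f: parent, skip
    i–a: parent, skip
  visit g (parent a)
    g–a: parent, skip
No non-parent visited neighbor found — the graph is a forest.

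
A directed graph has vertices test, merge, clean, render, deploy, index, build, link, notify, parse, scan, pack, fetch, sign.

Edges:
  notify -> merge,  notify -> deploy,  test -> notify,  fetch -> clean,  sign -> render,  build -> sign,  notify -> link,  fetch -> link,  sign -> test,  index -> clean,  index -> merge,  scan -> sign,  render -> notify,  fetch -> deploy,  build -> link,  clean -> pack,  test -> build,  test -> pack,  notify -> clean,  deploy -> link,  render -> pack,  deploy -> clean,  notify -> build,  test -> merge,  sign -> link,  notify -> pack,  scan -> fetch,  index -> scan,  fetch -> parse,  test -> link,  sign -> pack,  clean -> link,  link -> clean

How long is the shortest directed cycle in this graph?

For each vertex v, BFS finds the shortest path from v back to v.
The shortest such closed walk is link → clean → link, length 2.

2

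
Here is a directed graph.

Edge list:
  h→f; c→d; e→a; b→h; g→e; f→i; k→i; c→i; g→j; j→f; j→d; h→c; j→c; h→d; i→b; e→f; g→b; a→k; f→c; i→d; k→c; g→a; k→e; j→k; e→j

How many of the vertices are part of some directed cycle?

A vertex is on a directed cycle iff it belongs to a strongly connected component of size ≥ 2 (or has a self-loop).
The vertices on cycles are {a, b, c, e, f, h, i, j, k} — 9 in total.

9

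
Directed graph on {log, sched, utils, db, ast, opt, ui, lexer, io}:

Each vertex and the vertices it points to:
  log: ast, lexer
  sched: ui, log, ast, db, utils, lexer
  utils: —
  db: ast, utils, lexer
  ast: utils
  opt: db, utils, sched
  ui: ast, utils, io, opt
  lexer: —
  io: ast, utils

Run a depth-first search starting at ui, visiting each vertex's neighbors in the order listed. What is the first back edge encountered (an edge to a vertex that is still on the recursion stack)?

DFS from ui (visiting each vertex's neighbors in the order listed); mark gray on enter, black on exit:
ui gray
  ast gray
    utils gray
    utils black
  ast black
  ui→utils: utils black — skip
  io gray
    io→ast: ast black — skip
    io→utils: utils black — skip
  io black
  opt gray
    db gray
      db→ast: ast black — skip
      db→utils: utils black — skip
      lexer gray
      lexer black
    db black
    opt→utils: utils black — skip
    sched gray
      sched→ui: ui is gray → back edge
First back edge: sched → ui.

sched→ui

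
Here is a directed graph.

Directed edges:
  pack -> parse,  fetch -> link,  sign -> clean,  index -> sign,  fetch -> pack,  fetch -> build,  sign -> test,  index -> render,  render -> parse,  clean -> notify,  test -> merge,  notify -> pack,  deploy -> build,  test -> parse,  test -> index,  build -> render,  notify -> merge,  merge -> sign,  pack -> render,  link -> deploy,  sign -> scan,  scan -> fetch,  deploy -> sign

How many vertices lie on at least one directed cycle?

A vertex is on a directed cycle iff it belongs to a strongly connected component of size ≥ 2 (or has a self-loop).
The vertices on cycles are {link, scan, sign, test, clean, fetch, index, merge, deploy, notify} — 10 in total.

10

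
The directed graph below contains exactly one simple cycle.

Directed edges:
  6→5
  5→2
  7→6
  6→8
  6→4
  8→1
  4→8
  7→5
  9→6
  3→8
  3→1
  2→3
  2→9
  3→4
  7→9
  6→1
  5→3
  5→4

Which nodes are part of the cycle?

DFS with gray/black marking from 5:
5 gray
  4 gray
    8 gray
      1 gray
      1 black
    8 black
  4 black
  3 gray
    3→4: 4 black — skip
    3→1: 1 black — skip
    3→8: 8 black — skip
  3 black
  2 gray
    9 gray
      6 gray
        6→8: 8 black — skip
        6→1: 1 black — skip
        6→5: 5 is gray → back edge
Back edge closes the cycle 5 → 2 → 9 → 6 → 5; its vertices are {2, 5, 6, 9}.

2, 5, 6, 9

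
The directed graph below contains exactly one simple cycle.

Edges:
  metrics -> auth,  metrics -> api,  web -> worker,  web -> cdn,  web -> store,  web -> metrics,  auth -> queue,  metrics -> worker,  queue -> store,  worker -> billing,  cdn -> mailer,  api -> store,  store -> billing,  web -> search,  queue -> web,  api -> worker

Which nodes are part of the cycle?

web, auth, queue, metrics

DFS with gray/black marking from web:
web gray
  search gray
  search black
  cdn gray
    mailer gray
    mailer black
  cdn black
  worker gray
    billing gray
    billing black
  worker black
  metrics gray
    api gray
      store gray
        store→billing: billing black — skip
      store black
      api→worker: worker black — skip
    api black
    auth gray
      queue gray
        queue→store: store black — skip
        queue→web: web is gray → back edge
Back edge closes the cycle web → metrics → auth → queue → web; its vertices are {web, auth, queue, metrics}.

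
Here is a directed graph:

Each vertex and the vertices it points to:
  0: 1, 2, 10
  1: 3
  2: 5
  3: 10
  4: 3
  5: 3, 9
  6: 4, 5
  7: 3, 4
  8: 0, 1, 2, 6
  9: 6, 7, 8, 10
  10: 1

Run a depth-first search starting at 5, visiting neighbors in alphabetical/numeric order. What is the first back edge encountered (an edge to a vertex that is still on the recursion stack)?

1→3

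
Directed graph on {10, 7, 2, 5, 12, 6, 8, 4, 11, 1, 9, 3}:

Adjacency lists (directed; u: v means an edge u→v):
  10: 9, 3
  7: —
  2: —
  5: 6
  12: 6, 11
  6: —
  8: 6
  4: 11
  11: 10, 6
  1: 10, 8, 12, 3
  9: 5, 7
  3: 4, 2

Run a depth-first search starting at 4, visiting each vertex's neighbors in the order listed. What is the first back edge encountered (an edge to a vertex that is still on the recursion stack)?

DFS from 4 (visiting each vertex's neighbors in the order listed); mark gray on enter, black on exit:
4 gray
  11 gray
    10 gray
      9 gray
        5 gray
          6 gray
          6 black
        5 black
        7 gray
        7 black
      9 black
      3 gray
        3→4: 4 is gray → back edge
First back edge: 3 → 4.

3→4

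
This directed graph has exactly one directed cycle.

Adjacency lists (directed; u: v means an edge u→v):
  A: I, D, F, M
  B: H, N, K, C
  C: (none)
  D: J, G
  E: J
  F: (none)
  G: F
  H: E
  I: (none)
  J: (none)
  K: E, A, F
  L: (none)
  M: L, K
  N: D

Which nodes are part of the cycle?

A, K, M

DFS with gray/black marking from K:
K gray
  E gray
    J gray
    J black
  E black
  A gray
    I gray
    I black
    D gray
      D→J: J black — skip
      G gray
        F gray
        F black
      G black
    D black
    A→F: F black — skip
    M gray
      L gray
      L black
      M→K: K is gray → back edge
Back edge closes the cycle K → A → M → K; its vertices are {A, K, M}.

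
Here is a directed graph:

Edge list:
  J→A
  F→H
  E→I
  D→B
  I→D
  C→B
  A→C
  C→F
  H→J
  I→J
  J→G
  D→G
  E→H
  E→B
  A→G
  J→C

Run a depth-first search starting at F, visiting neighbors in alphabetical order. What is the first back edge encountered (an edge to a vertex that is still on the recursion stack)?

C->F

DFS from F (visiting neighbors in alphabetical order); mark gray on enter, black on exit:
F gray
  H gray
    J gray
      A gray
        C gray
          B gray
          B black
          C→F: F is gray → back edge
First back edge: C → F.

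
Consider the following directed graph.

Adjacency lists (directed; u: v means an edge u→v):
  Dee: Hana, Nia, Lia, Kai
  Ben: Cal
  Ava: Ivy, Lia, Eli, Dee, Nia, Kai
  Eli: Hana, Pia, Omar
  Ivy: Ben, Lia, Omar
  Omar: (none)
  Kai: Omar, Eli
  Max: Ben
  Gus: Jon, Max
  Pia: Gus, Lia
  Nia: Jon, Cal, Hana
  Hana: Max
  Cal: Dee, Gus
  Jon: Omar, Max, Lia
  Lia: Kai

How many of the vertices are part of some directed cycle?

12

A vertex is on a directed cycle iff it belongs to a strongly connected component of size ≥ 2 (or has a self-loop).
The vertices on cycles are {Ben, Cal, Dee, Eli, Gus, Jon, Kai, Lia, Max, Nia, Pia, Hana} — 12 in total.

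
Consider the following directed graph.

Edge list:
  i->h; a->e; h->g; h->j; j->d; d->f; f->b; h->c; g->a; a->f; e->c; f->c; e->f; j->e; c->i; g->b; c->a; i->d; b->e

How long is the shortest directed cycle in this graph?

3

For each vertex v, BFS finds the shortest path from v back to v.
The shortest such closed walk is h → c → i → h, length 3.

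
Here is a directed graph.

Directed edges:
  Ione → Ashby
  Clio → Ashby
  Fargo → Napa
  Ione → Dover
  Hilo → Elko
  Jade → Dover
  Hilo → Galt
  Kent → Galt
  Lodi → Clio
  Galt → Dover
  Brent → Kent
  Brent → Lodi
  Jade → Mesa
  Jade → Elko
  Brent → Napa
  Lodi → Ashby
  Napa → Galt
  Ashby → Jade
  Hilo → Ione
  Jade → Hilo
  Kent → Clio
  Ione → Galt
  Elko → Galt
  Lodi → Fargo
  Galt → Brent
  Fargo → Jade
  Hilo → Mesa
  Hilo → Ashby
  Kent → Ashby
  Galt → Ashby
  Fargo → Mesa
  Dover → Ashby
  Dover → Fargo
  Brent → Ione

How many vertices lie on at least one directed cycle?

A vertex is on a directed cycle iff it belongs to a strongly connected component of size ≥ 2 (or has a self-loop).
The vertices on cycles are {Clio, Elko, Galt, Hilo, Ione, Jade, Kent, Lodi, Napa, Ashby, Brent, Dover, Fargo} — 13 in total.

13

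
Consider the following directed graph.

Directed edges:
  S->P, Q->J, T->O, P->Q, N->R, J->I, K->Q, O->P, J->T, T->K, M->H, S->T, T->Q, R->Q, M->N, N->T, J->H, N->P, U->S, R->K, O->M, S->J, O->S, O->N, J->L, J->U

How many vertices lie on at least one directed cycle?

A vertex is on a directed cycle iff it belongs to a strongly connected component of size ≥ 2 (or has a self-loop).
The vertices on cycles are {J, K, M, N, O, P, Q, R, S, T, U} — 11 in total.

11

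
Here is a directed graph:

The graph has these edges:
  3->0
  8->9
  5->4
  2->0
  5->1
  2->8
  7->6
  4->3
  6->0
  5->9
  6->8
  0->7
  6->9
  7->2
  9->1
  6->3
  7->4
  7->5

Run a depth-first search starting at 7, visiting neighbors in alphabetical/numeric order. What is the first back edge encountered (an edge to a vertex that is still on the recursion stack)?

DFS from 7 (visiting neighbors in alphabetical/numeric order); mark gray on enter, black on exit:
7 gray
  2 gray
    0 gray
      0→7: 7 is gray → back edge
First back edge: 0 → 7.

0→7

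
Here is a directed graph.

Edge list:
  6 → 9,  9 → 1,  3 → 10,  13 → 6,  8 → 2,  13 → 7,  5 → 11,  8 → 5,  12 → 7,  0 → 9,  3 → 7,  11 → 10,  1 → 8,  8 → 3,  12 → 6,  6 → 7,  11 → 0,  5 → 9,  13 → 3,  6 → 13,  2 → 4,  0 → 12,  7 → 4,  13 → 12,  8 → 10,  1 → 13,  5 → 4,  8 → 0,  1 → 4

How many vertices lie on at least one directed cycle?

A vertex is on a directed cycle iff it belongs to a strongly connected component of size ≥ 2 (or has a self-loop).
The vertices on cycles are {0, 1, 5, 6, 8, 9, 11, 12, 13} — 9 in total.

9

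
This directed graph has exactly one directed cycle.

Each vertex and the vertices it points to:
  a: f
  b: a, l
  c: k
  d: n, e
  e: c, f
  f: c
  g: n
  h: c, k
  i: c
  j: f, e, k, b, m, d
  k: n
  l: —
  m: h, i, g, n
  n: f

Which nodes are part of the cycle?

DFS with gray/black marking from k:
k gray
  n gray
    f gray
      c gray
        c→k: k is gray → back edge
Back edge closes the cycle k → n → f → c → k; its vertices are {c, f, k, n}.

c, f, k, n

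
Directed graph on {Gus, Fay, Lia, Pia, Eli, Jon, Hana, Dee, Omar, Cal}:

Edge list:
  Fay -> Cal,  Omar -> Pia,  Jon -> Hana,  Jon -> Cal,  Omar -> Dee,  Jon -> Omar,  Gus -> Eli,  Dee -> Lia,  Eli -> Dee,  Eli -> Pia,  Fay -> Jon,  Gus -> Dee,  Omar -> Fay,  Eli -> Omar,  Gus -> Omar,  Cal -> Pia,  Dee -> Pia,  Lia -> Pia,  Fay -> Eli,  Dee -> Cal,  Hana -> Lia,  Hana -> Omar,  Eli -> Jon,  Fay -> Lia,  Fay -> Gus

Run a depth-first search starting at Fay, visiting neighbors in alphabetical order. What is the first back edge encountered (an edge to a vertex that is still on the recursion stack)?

Omar→Fay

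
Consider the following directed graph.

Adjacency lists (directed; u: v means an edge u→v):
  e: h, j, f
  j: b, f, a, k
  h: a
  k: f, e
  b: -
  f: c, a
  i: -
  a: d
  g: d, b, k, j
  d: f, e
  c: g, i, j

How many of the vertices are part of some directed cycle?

A vertex is on a directed cycle iff it belongs to a strongly connected component of size ≥ 2 (or has a self-loop).
The vertices on cycles are {a, c, d, e, f, g, h, j, k} — 9 in total.

9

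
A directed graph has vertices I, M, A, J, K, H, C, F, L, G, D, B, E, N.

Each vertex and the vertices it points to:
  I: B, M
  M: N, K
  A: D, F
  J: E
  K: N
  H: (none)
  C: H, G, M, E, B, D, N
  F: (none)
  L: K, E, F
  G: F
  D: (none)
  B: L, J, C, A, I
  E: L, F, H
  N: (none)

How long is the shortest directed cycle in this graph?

2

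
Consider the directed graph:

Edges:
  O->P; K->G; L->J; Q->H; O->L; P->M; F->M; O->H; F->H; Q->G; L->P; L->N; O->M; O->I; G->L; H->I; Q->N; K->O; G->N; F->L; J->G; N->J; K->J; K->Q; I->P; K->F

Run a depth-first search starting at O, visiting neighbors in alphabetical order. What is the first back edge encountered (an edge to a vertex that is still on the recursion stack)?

DFS from O (visiting neighbors in alphabetical order); mark gray on enter, black on exit:
O gray
  H gray
    I gray
      P gray
        M gray
        M black
      P black
    I black
  H black
  O→I: I black — skip
  L gray
    J gray
      G gray
        G→L: L is gray → back edge
First back edge: G → L.

G→L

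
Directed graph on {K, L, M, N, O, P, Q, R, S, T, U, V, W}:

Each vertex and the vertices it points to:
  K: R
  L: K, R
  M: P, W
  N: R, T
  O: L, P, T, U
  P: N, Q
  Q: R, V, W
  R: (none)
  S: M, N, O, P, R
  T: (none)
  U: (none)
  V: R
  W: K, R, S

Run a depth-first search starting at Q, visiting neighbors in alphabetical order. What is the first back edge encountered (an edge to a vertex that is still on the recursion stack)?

DFS from Q (visiting neighbors in alphabetical order); mark gray on enter, black on exit:
Q gray
  R gray
  R black
  V gray
    V→R: R black — skip
  V black
  W gray
    K gray
      K→R: R black — skip
    K black
    W→R: R black — skip
    S gray
      M gray
        P gray
          N gray
            N→R: R black — skip
            T gray
            T black
          N black
          P→Q: Q is gray → back edge
First back edge: P → Q.

P→Q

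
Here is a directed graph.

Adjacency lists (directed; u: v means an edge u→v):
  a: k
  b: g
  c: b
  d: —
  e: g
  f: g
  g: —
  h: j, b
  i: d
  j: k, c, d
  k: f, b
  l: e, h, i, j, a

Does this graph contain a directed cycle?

No

DFS with white/gray/black marking, starting from j:
j gray
  k gray
    f gray
      g gray
      g black
    f black
    b gray
      b→g: g black — skip
    b black
  k black
  c gray
    c→b: b black — skip
  c black
  d gray
  d black
j black
a gray
  a→k: k black — skip
a black
e gray
  e→g: g black — skip
e black
h gray
  h→j: j black — skip
  h→b: b black — skip
h black
i gray
  i→d: d black — skip
i black
l gray
  l→e: e black — skip
  l→h: h black — skip
  l→i: i black — skip
  l→j: j black — skip
  l→a: a black — skip
l black
Every edge goes to a white or black vertex — no back edge, so the graph is acyclic.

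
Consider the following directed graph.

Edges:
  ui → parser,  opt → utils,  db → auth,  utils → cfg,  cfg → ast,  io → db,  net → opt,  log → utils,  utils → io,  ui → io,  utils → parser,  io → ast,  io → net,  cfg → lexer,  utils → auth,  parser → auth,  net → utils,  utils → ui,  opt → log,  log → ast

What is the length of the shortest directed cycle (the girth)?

3

For each vertex v, BFS finds the shortest path from v back to v.
The shortest such closed walk is utils → io → net → utils, length 3.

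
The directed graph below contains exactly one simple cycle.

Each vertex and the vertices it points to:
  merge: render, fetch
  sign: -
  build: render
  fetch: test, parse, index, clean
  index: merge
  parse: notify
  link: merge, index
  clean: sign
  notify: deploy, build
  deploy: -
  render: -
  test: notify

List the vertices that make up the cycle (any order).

fetch, index, merge

DFS with gray/black marking from index:
index gray
  merge gray
    render gray
    render black
    fetch gray
      test gray
        notify gray
          deploy gray
          deploy black
          build gray
            build→render: render black — skip
          build black
        notify black
      test black
      parse gray
        parse→notify: notify black — skip
      parse black
      fetch→index: index is gray → back edge
Back edge closes the cycle index → merge → fetch → index; its vertices are {fetch, index, merge}.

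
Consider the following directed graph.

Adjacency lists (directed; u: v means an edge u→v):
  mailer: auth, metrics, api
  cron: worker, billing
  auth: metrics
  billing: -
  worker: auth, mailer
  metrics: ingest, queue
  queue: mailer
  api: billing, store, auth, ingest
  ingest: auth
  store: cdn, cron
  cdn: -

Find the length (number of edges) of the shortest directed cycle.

3

For each vertex v, BFS finds the shortest path from v back to v.
The shortest such closed walk is metrics → queue → mailer → metrics, length 3.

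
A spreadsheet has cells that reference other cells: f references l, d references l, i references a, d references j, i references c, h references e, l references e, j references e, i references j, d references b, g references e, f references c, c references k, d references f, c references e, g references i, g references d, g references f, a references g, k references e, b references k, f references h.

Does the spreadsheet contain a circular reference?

DFS with white/gray/black marking, starting from k:
k gray
  e gray
  e black
k black
a gray
  g gray
    g→e: e black — skip
    i gray
      c gray
        c→e: e black — skip
        c→k: k black — skip
      c black
      i→a: a is gray → back edge
Back edge found, so a cycle exists: a → g → i → a.

Yes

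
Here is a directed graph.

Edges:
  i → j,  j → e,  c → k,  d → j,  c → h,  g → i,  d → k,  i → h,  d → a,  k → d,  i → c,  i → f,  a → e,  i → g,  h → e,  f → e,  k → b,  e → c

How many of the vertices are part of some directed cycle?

9

A vertex is on a directed cycle iff it belongs to a strongly connected component of size ≥ 2 (or has a self-loop).
The vertices on cycles are {a, c, d, e, g, h, i, j, k} — 9 in total.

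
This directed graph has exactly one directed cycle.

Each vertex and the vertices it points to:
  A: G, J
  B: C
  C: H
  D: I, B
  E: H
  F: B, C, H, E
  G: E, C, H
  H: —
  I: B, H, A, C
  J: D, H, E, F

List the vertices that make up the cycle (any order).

DFS with gray/black marking from A:
A gray
  G gray
    E gray
      H gray
      H black
    E black
    C gray
      C→H: H black — skip
    C black
    G→H: H black — skip
  G black
  J gray
    D gray
      I gray
        B gray
          B→C: C black — skip
        B black
        I→H: H black — skip
        I→A: A is gray → back edge
Back edge closes the cycle A → J → D → I → A; its vertices are {A, D, I, J}.

A, D, I, J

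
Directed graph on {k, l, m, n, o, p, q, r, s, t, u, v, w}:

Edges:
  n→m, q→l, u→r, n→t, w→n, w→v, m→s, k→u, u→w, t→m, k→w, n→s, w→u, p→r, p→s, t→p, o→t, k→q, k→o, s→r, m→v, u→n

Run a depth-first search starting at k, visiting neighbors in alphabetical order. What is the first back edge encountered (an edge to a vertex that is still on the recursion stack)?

DFS from k (visiting neighbors in alphabetical order); mark gray on enter, black on exit:
k gray
  o gray
    t gray
      m gray
        s gray
          r gray
          r black
        s black
        v gray
        v black
      m black
      p gray
        p→r: r black — skip
        p→s: s black — skip
      p black
    t black
  o black
  q gray
    l gray
    l black
  q black
  u gray
    n gray
      n→m: m black — skip
      n→s: s black — skip
      n→t: t black — skip
    n black
    u→r: r black — skip
    w gray
      w→n: n black — skip
      w→u: u is gray → back edge
First back edge: w → u.

w→u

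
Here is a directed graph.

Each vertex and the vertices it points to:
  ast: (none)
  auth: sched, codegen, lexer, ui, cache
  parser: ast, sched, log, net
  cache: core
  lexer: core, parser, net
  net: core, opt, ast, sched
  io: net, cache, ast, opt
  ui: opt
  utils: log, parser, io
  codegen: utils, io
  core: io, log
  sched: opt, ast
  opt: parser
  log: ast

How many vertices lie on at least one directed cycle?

7

A vertex is on a directed cycle iff it belongs to a strongly connected component of size ≥ 2 (or has a self-loop).
The vertices on cycles are {io, net, opt, core, cache, sched, parser} — 7 in total.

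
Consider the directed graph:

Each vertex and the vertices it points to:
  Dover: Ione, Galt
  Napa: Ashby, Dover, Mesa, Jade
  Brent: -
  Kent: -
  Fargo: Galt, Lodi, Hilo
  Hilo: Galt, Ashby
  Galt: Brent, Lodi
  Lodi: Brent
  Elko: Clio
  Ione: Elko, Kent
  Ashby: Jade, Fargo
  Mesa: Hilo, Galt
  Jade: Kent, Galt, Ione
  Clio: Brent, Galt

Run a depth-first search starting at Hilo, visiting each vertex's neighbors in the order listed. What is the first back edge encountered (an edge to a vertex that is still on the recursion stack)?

Fargo->Hilo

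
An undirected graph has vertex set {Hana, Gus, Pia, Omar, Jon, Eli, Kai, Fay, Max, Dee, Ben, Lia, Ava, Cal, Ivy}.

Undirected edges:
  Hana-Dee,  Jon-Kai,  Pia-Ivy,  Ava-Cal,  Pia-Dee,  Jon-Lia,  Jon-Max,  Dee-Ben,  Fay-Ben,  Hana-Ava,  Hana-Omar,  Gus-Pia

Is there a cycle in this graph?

No

DFS, tracking each vertex's parent; an edge to a visited non-parent vertex closes a cycle.
Start from Gus:
visit Gus (parent –)
  visit Pia (parent Gus)
    visit Dee (parent Pia)
      Dee–Pia: parent, skip
      visit Ben (parent Dee)
        Ben–Dee: parent, skip
        visit Fay (parent Ben)
          Fay–Ben: parent, skip
      visit Hana (parent Dee)
        visit Omar (parent Hana)
          Omar–Hana: parent, skip
        visit Ava (parent Hana)
          Ava–Hana: parent, skip
          visit Cal (parent Ava)
            Cal–Ava: parent, skip
        Hana–Dee: parent, skip
    visit Ivy (parent Pia)
      Ivy–Pia: parent, skip
    Pia–Gus: parent, skip
visit Jon (parent –)
  visit Kai (parent Jon)
    Kai–Jon: parent, skip
  visit Lia (parent Jon)
    Lia–Jon: parent, skip
  visit Max (parent Jon)
    Max–Jon: parent, skip
visit Eli (parent –)
No non-parent visited neighbor found — the graph is a forest.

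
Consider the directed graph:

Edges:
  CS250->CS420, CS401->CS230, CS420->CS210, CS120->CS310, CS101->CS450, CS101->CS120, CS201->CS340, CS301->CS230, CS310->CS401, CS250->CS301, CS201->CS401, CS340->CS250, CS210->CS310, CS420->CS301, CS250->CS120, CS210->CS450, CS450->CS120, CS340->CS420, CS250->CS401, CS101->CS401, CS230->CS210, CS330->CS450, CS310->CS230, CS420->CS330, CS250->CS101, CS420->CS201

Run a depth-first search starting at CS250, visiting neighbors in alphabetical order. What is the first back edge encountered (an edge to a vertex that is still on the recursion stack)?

CS210→CS310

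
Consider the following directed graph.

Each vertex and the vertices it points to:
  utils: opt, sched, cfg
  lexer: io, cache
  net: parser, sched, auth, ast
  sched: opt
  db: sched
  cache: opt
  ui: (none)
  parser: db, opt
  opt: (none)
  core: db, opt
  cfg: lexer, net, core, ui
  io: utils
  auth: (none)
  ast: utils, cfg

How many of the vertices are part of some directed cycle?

A vertex is on a directed cycle iff it belongs to a strongly connected component of size ≥ 2 (or has a self-loop).
The vertices on cycles are {io, ast, cfg, net, lexer, utils} — 6 in total.

6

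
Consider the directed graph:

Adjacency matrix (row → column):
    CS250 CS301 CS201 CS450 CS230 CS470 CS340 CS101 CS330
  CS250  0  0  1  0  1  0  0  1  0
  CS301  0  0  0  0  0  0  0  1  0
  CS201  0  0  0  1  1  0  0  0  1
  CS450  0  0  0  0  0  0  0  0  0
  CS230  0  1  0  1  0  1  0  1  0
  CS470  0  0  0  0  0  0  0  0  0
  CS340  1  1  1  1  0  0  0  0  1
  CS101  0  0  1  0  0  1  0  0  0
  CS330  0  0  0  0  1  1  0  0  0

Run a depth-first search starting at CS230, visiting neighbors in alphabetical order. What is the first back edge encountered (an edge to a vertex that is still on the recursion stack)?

DFS from CS230 (visiting neighbors in alphabetical order); mark gray on enter, black on exit:
CS230 gray
  CS101 gray
    CS201 gray
      CS201→CS230: CS230 is gray → back edge
First back edge: CS201 → CS230.

CS201->CS230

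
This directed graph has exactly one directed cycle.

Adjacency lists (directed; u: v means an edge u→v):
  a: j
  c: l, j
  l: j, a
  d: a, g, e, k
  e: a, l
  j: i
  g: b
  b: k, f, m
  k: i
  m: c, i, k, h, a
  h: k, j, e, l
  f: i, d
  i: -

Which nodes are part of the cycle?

b, d, f, g

DFS with gray/black marking from g:
g gray
  b gray
    k gray
      i gray
      i black
    k black
    f gray
      f→i: i black — skip
      d gray
        a gray
          j gray
            j→i: i black — skip
          j black
        a black
        d→g: g is gray → back edge
Back edge closes the cycle g → b → f → d → g; its vertices are {b, d, f, g}.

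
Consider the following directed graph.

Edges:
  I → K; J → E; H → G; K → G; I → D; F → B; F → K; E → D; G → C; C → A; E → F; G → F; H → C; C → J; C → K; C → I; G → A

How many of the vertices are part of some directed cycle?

7

A vertex is on a directed cycle iff it belongs to a strongly connected component of size ≥ 2 (or has a self-loop).
The vertices on cycles are {C, E, F, G, I, J, K} — 7 in total.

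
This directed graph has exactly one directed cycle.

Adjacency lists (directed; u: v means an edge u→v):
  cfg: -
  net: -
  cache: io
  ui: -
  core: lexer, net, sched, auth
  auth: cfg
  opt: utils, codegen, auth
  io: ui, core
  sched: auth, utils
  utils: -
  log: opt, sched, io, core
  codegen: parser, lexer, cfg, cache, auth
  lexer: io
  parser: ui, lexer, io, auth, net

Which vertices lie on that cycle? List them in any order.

io, core, lexer

DFS with gray/black marking from core:
core gray
  lexer gray
    io gray
      ui gray
      ui black
      io→core: core is gray → back edge
Back edge closes the cycle core → lexer → io → core; its vertices are {io, core, lexer}.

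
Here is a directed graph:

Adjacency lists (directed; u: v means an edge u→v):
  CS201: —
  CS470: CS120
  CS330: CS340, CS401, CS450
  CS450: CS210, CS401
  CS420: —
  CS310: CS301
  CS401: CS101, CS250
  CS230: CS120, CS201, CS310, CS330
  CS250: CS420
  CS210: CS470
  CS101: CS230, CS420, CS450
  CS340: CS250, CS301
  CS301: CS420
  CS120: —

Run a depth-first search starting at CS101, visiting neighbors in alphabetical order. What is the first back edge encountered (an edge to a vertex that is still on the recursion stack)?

CS401→CS101

DFS from CS101 (visiting neighbors in alphabetical order); mark gray on enter, black on exit:
CS101 gray
  CS230 gray
    CS120 gray
    CS120 black
    CS201 gray
    CS201 black
    CS310 gray
      CS301 gray
        CS420 gray
        CS420 black
      CS301 black
    CS310 black
    CS330 gray
      CS340 gray
        CS250 gray
          CS250→CS420: CS420 black — skip
        CS250 black
        CS340→CS301: CS301 black — skip
      CS340 black
      CS401 gray
        CS401→CS101: CS101 is gray → back edge
First back edge: CS401 → CS101.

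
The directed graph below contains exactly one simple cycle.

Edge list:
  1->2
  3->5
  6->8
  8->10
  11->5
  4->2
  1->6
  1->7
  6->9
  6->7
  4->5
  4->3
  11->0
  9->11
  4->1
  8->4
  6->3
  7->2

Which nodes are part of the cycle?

1, 4, 6, 8

DFS with gray/black marking from 6:
6 gray
  8 gray
    10 gray
    10 black
    4 gray
      2 gray
      2 black
      3 gray
        5 gray
        5 black
      3 black
      1 gray
        1→6: 6 is gray → back edge
Back edge closes the cycle 6 → 8 → 4 → 1 → 6; its vertices are {1, 4, 6, 8}.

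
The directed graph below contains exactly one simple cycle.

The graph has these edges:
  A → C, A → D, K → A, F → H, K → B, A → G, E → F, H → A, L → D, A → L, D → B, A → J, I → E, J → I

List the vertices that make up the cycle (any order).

A, E, F, H, I, J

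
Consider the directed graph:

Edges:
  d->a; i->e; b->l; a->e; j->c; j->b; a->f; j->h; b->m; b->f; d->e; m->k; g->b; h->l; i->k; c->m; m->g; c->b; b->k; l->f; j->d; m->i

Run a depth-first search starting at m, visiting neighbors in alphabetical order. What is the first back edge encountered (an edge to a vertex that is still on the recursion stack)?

b->m

DFS from m (visiting neighbors in alphabetical order); mark gray on enter, black on exit:
m gray
  g gray
    b gray
      f gray
      f black
      k gray
      k black
      l gray
        l→f: f black — skip
      l black
      b→m: m is gray → back edge
First back edge: b → m.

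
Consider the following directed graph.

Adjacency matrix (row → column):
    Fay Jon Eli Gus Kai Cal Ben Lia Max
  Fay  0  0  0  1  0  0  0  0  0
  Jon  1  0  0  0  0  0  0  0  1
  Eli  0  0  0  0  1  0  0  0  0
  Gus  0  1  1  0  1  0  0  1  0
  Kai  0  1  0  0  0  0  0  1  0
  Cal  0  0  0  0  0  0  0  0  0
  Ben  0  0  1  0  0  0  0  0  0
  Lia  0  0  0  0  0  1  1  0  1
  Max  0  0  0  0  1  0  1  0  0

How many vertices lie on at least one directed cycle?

8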